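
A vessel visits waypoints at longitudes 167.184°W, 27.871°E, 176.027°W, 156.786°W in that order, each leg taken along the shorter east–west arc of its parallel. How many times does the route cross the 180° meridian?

2

Leg 1: -167.184° → +27.871°, shortest Δλ = -164.945° (west) — crosses 180°.
Leg 2: +27.871° → -176.027°, shortest Δλ = 156.102° (east) — crosses 180°.
Leg 3: -176.027° → -156.786°, shortest Δλ = 19.241° (east) — does not cross 180°.
Total crossings: 2.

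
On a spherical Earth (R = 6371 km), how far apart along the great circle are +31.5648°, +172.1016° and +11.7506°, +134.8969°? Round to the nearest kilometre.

Δλ = 134.8969 − 172.1016 = -37.2047°.
Δφ = 11.7506 − 31.5648 = -19.8142°.
a = sin²(Δφ/2) + cos φ₁ · cos φ₂ · sin²(Δλ/2) = 0.114489.
c = 2·atan2(√a, √(1−a)) = 0.69035 rad → d = 6371·c ≈ 4398.23 km.

4398 km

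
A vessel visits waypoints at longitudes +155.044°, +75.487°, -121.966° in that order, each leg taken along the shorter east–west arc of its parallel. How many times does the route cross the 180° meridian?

1

Leg 1: +155.044° → +75.487°, shortest Δλ = -79.557° (west) — does not cross 180°.
Leg 2: +75.487° → -121.966°, shortest Δλ = 162.547° (east) — crosses 180°.
Total crossings: 1.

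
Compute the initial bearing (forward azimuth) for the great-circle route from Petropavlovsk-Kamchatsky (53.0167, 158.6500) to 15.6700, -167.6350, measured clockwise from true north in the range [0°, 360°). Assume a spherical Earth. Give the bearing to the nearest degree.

Δλ = -167.6350 − 158.6500 = -326.2850°; wrapped into (−180°, 180°]: 33.7150°.
θ = atan2( sin Δλ · cos φ₂ , cos φ₁ · sin φ₂ − sin φ₁ · cos φ₂ · cos Δλ )
  = atan2(0.53443, -0.47728) = 131.767° → normalised to [0°, 360°): 131.767°.

132°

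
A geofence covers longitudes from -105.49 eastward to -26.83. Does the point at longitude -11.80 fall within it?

Band width going east from -105.49° to -26.83°: ((-26.83 − -105.49) mod 360) = 78.66°.
Offset of -11.80° east of the west edge: ((-11.80 − -105.49) mod 360) = 93.69°.
93.69° > 78.66° ⇒ outside.

No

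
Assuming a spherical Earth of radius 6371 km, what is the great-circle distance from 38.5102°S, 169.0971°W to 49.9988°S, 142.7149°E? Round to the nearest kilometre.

Δλ = 142.7149 − -169.0971 = 311.8120°; wrapped into (−180°, 180°]: -48.1880°.
Δφ = -49.9988 − -38.5102 = -11.4886°.
a = sin²(Δφ/2) + cos φ₁ · cos φ₂ · sin²(Δλ/2) = 0.093844.
c = 2·atan2(√a, √(1−a)) = 0.62269 rad → d = 6371·c ≈ 3967.17 km.

3967 km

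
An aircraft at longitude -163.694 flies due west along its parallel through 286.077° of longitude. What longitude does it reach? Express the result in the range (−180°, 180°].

-89.771°

Start at -163.694°; shift −286.077° → -449.771°.
-449.771° lies outside (−180°, 180°]; add 360° → -89.771°.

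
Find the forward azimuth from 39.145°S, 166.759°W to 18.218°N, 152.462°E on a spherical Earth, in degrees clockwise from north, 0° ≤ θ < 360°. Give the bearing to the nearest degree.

Δλ = 152.462 − -166.759 = 319.221°; wrapped into (−180°, 180°]: -40.779°.
θ = atan2( sin Δλ · cos φ₂ , cos φ₁ · sin φ₂ − sin φ₁ · cos φ₂ · cos Δλ )
  = atan2(-0.62040, 0.69653) = -41.692° → normalised to [0°, 360°): 318.308°.

318°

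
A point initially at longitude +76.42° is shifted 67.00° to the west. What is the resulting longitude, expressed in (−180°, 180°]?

Start at +76.42°; shift −67.00° → +9.42°.
+9.42° already lies in (−180°, 180°].

+9.42°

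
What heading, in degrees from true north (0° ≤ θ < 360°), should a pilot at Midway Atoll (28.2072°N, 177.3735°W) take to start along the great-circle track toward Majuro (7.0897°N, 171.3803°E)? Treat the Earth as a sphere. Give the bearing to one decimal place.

208.9°

Δλ = 171.3803 − -177.3735 = 348.7538°; wrapped into (−180°, 180°]: -11.2462°.
θ = atan2( sin Δλ · cos φ₂ , cos φ₁ · sin φ₂ − sin φ₁ · cos φ₂ · cos Δλ )
  = atan2(-0.19353, -0.35128) = -151.148° → normalised to [0°, 360°): 208.852°.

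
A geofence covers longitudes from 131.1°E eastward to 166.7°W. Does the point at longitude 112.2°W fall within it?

No

Band width going east from +131.1° to -166.7°: ((-166.7 − 131.1) mod 360) = 62.2°.
Offset of -112.2° east of the west edge: ((-112.2 − 131.1) mod 360) = 116.7°.
116.7° > 62.2° ⇒ outside.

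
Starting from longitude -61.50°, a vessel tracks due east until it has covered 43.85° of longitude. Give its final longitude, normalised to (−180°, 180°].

-17.65°

Start at -61.50°; shift +43.85° → -17.65°.
-17.65° already lies in (−180°, 180°].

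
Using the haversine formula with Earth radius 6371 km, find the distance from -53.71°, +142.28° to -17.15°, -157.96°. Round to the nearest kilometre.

Δλ = -157.96 − 142.28 = -300.24°; wrapped into (−180°, 180°]: 59.76°.
Δφ = -17.15 − -53.71 = 36.56°.
a = sin²(Δφ/2) + cos φ₁ · cos φ₂ · sin²(Δλ/2) = 0.238748.
c = 2·atan2(√a, √(1−a)) = 1.02101 rad → d = 6371·c ≈ 6504.86 km.

6505 km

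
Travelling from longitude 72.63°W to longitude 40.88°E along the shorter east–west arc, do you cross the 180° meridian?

No

Signed shortest Δλ = ((40.88 − -72.63 + 180) mod 360) − 180 = 113.51°.
Going east by 113.51° from -72.63° reaches +40.88° without touching 180°.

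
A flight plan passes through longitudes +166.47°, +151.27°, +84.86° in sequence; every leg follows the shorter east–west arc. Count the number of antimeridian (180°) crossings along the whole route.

0

Leg 1: +166.47° → +151.27°, shortest Δλ = -15.2° (west) — does not cross 180°.
Leg 2: +151.27° → +84.86°, shortest Δλ = -66.41° (west) — does not cross 180°.
Total crossings: 0.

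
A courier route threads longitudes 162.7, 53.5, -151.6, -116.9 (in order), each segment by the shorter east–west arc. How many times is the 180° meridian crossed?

1

Leg 1: +162.7° → +53.5°, shortest Δλ = -109.2° (west) — does not cross 180°.
Leg 2: +53.5° → -151.6°, shortest Δλ = 154.9° (east) — crosses 180°.
Leg 3: -151.6° → -116.9°, shortest Δλ = 34.7° (east) — does not cross 180°.
Total crossings: 1.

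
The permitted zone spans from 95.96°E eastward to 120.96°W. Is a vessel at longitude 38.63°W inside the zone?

Band width going east from +95.96° to -120.96°: ((-120.96 − 95.96) mod 360) = 143.08°.
Offset of -38.63° east of the west edge: ((-38.63 − 95.96) mod 360) = 225.41°.
225.41° > 143.08° ⇒ outside.

No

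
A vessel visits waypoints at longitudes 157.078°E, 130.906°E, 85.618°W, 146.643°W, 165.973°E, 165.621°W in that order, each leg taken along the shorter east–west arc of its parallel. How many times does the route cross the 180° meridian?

Leg 1: +157.078° → +130.906°, shortest Δλ = -26.172° (west) — does not cross 180°.
Leg 2: +130.906° → -85.618°, shortest Δλ = 143.476° (east) — crosses 180°.
Leg 3: -85.618° → -146.643°, shortest Δλ = -61.025° (west) — does not cross 180°.
Leg 4: -146.643° → +165.973°, shortest Δλ = -47.384° (west) — crosses 180°.
Leg 5: +165.973° → -165.621°, shortest Δλ = 28.406° (east) — crosses 180°.
Total crossings: 3.

3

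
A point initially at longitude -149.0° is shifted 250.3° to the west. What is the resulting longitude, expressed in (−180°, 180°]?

Start at -149.0°; shift −250.3° → -399.3°.
-399.3° lies outside (−180°, 180°]; add 360° → -39.3°.

-39.3°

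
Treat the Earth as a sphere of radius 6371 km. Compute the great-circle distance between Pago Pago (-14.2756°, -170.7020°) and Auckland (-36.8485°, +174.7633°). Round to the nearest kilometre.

2894 km

Δλ = 174.7633 − -170.7020 = 345.4653°; wrapped into (−180°, 180°]: -14.5347°.
Δφ = -36.8485 − -14.2756 = -22.5729°.
a = sin²(Δφ/2) + cos φ₁ · cos φ₂ · sin²(Δλ/2) = 0.050714.
c = 2·atan2(√a, √(1−a)) = 0.45429 rad → d = 6371·c ≈ 2894.29 km.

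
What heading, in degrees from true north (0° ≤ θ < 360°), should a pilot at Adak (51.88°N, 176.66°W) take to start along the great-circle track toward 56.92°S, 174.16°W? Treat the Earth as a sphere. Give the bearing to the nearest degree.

179°

Δλ = -174.16 − -176.66 = 2.50°.
θ = atan2( sin Δλ · cos φ₂ , cos φ₁ · sin φ₂ − sin φ₁ · cos φ₂ · cos Δλ )
  = atan2(0.02381, -0.94624) = 178.559° → normalised to [0°, 360°): 178.559°.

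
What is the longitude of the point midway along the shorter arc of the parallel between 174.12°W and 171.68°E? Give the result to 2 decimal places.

Signed shortest Δλ from -174.12° to +171.68° is -14.20°.
Midpoint longitude = -174.12° + (-14.20°)/2 = -174.12° − 7.10° = -181.22°.
Normalise into (−180°, 180°]: +178.78°.
(The naïve average (-174.12 + +171.68)/2 = -1.22° is on the wrong side of the globe.)

178.78°E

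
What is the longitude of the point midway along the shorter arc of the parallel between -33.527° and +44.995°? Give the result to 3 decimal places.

Signed shortest Δλ from -33.527° to +44.995° is +78.522°.
Midpoint longitude = -33.527° + (+78.522°)/2 = -33.527° + 39.261° = +5.734°.

+5.734°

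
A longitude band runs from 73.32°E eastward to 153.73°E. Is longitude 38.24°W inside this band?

Band width going east from +73.32° to +153.73°: ((153.73 − 73.32) mod 360) = 80.41°.
Offset of -38.24° east of the west edge: ((-38.24 − 73.32) mod 360) = 248.44°.
248.44° > 80.41° ⇒ outside.

No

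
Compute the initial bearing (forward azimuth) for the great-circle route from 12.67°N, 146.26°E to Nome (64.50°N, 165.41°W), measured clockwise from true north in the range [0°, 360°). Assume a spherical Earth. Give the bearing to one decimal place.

21.5°

Δλ = -165.41 − 146.26 = -311.67°; wrapped into (−180°, 180°]: 48.33°.
θ = atan2( sin Δλ · cos φ₂ , cos φ₁ · sin φ₂ − sin φ₁ · cos φ₂ · cos Δλ )
  = atan2(0.32159, 0.81783) = 21.466° → normalised to [0°, 360°): 21.466°.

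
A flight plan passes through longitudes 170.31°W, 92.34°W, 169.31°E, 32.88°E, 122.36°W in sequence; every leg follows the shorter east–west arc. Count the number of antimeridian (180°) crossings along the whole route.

Leg 1: -170.31° → -92.34°, shortest Δλ = 77.97° (east) — does not cross 180°.
Leg 2: -92.34° → +169.31°, shortest Δλ = -98.35° (west) — crosses 180°.
Leg 3: +169.31° → +32.88°, shortest Δλ = -136.43° (west) — does not cross 180°.
Leg 4: +32.88° → -122.36°, shortest Δλ = -155.24° (west) — does not cross 180°.
Total crossings: 1.

1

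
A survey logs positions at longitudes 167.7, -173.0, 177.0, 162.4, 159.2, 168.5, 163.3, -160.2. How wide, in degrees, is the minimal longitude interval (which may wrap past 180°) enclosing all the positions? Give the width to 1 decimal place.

Sort the longitudes: -173.0°, -160.2°, +159.2°, +162.4°, +163.3°, +167.7°, +168.5°, +177.0°.
Eastward gaps between consecutive values (wrapping around): 12.8°, 319.4°, 3.2°, 0.9°, 4.4°, 0.8°, 8.5°, 10.0°.
Largest gap = 319.4° ⇒ minimal covering band is its complement: 360° − 319.4° = 40.6°.
Band runs from +159.2° eastward to -160.2°, crossing the antimeridian.

40.6°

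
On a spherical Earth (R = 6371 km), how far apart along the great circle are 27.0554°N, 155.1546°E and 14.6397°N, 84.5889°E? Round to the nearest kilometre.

Δλ = 84.5889 − 155.1546 = -70.5657°.
Δφ = 14.6397 − 27.0554 = -12.4157°.
a = sin²(Δφ/2) + cos φ₁ · cos φ₂ · sin²(Δλ/2) = 0.299173.
c = 2·atan2(√a, √(1−a)) = 1.15747 rad → d = 6371·c ≈ 7374.27 km.

7374 km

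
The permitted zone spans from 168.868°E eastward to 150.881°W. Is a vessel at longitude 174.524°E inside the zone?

Band width going east from +168.868° to -150.881°: ((-150.881 − 168.868) mod 360) = 40.251°.
Offset of +174.524° east of the west edge: ((174.524 − 168.868) mod 360) = 5.656°.
5.656° ≤ 40.251° ⇒ inside.

Yes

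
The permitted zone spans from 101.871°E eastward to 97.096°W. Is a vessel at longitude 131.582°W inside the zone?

Yes

Band width going east from +101.871° to -97.096°: ((-97.096 − 101.871) mod 360) = 161.033°.
Offset of -131.582° east of the west edge: ((-131.582 − 101.871) mod 360) = 126.547°.
126.547° ≤ 161.033° ⇒ inside.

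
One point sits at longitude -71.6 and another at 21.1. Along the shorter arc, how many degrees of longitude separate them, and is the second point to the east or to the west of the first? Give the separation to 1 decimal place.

92.7° east

Raw difference: 21.1 − -71.6 = 92.7°.
Normalise into (−180°, 180°]: 92.7° stays 92.7°.
Positive ⇒ the second point lies to the east; separation 92.7°.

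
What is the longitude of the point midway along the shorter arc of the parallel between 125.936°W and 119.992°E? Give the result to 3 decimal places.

177.028°E

Signed shortest Δλ from -125.936° to +119.992° is -114.072°.
Midpoint longitude = -125.936° + (-114.072°)/2 = -125.936° − 57.036° = -182.972°.
Normalise into (−180°, 180°]: +177.028°.
(The naïve average (-125.936 + +119.992)/2 = -2.972° is on the wrong side of the globe.)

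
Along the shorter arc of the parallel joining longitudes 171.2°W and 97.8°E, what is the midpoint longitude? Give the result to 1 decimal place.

Signed shortest Δλ from -171.2° to +97.8° is -91.0°.
Midpoint longitude = -171.2° + (-91.0°)/2 = -171.2° − 45.5° = -216.7°.
Normalise into (−180°, 180°]: +143.3°.
(The naïve average (-171.2 + +97.8)/2 = -36.7° is on the wrong side of the globe.)

143.3°E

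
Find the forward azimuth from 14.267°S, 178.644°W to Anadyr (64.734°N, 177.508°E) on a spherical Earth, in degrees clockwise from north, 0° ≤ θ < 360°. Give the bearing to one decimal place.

358.3°

Δλ = 177.508 − -178.644 = 356.152°; wrapped into (−180°, 180°]: -3.848°.
θ = atan2( sin Δλ · cos φ₂ , cos φ₁ · sin φ₂ − sin φ₁ · cos φ₂ · cos Δλ )
  = atan2(-0.02864, 0.98139) = -1.672° → normalised to [0°, 360°): 358.328°.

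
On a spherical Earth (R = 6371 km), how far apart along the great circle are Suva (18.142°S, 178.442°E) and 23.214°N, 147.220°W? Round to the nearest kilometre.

Δλ = -147.220 − 178.442 = -325.662°; wrapped into (−180°, 180°]: 34.338°.
Δφ = 23.214 − -18.142 = 41.356°.
a = sin²(Δφ/2) + cos φ₁ · cos φ₂ · sin²(Δλ/2) = 0.200793.
c = 2·atan2(√a, √(1−a)) = 0.92928 rad → d = 6371·c ≈ 5920.41 km.

5920 km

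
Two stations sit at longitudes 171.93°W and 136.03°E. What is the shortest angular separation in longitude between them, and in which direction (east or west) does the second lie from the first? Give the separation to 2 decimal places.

52.04° west

Raw difference: 136.03 − -171.93 = 307.96°.
Normalise into (−180°, 180°]: 307.96° − 360° = -52.04°.
Negative ⇒ the second point lies to the west; separation 52.04°.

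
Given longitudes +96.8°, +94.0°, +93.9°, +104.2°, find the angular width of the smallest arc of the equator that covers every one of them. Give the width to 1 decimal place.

Sort the longitudes: +93.9°, +94.0°, +96.8°, +104.2°.
Eastward gaps between consecutive values (wrapping around): 0.1°, 2.8°, 7.4°, 349.7°.
Largest gap = 349.7° ⇒ minimal covering band is its complement: 360° − 349.7° = 10.3°.
Band runs from +93.9° eastward to +104.2°.

10.3°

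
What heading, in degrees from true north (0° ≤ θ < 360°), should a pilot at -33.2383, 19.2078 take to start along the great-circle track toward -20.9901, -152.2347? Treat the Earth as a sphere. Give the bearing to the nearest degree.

Δλ = -152.2347 − 19.2078 = -171.4425°.
θ = atan2( sin Δλ · cos φ₂ , cos φ₁ · sin φ₂ − sin φ₁ · cos φ₂ · cos Δλ )
  = atan2(-0.13893, -0.80566) = -170.216° → normalised to [0°, 360°): 189.784°.

190°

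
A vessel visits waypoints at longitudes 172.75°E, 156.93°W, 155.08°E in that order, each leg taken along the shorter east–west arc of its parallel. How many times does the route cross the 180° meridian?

Leg 1: +172.75° → -156.93°, shortest Δλ = 30.32° (east) — crosses 180°.
Leg 2: -156.93° → +155.08°, shortest Δλ = -47.99° (west) — crosses 180°.
Total crossings: 2.

2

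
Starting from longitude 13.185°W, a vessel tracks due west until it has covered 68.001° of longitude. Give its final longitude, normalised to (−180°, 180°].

81.186°W

Start at -13.185°; shift −68.001° → -81.186°.
-81.186° already lies in (−180°, 180°].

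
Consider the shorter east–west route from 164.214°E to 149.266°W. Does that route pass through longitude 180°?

Naïve |-149.266 − 164.214| = 313.48° > 180°, so the shorter arc goes the other way round — across 180°.
Signed shortest Δλ = ((-149.266 − 164.214 + 180) mod 360) − 180 = 46.52°.
Going east by 46.52° from +164.214° passes through 180° before reaching -149.266°.

Yes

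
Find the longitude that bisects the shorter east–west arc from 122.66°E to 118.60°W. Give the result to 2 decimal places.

177.97°W

Signed shortest Δλ from +122.66° to -118.60° is +118.74°.
Midpoint longitude = +122.66° + (+118.74°)/2 = +122.66° + 59.37° = +182.03°.
Normalise into (−180°, 180°]: -177.97°.
(The naïve average (+122.66 + -118.60)/2 = 2.03° is on the wrong side of the globe.)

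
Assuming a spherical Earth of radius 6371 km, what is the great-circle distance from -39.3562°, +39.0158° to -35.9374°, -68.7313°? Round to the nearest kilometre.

8846 km

Δλ = -68.7313 − 39.0158 = -107.7471°.
Δφ = -35.9374 − -39.3562 = 3.4188°.
a = sin²(Δφ/2) + cos φ₁ · cos φ₂ · sin²(Δλ/2) = 0.409325.
c = 2·atan2(√a, √(1−a)) = 1.38844 rad → d = 6371·c ≈ 8845.74 km.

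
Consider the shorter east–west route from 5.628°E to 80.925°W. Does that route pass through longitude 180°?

Signed shortest Δλ = ((-80.925 − 5.628 + 180) mod 360) − 180 = -86.553°.
Going west by 86.553° from +5.628° reaches -80.925° without touching 180°.

No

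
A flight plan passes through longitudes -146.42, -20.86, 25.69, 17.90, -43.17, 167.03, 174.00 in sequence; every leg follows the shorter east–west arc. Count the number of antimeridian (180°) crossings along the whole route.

1

Leg 1: -146.42° → -20.86°, shortest Δλ = 125.56° (east) — does not cross 180°.
Leg 2: -20.86° → +25.69°, shortest Δλ = 46.55° (east) — does not cross 180°.
Leg 3: +25.69° → +17.90°, shortest Δλ = -7.79° (west) — does not cross 180°.
Leg 4: +17.90° → -43.17°, shortest Δλ = -61.07° (west) — does not cross 180°.
Leg 5: -43.17° → +167.03°, shortest Δλ = -149.8° (west) — crosses 180°.
Leg 6: +167.03° → +174.00°, shortest Δλ = 6.97° (east) — does not cross 180°.
Total crossings: 1.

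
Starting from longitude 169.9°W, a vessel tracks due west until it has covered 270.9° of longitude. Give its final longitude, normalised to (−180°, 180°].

Start at -169.9°; shift −270.9° → -440.8°.
-440.8° lies outside (−180°, 180°]; add 360° → -80.8°.

80.8°W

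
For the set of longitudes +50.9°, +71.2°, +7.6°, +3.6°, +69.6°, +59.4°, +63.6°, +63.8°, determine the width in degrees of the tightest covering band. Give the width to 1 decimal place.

Sort the longitudes: +3.6°, +7.6°, +50.9°, +59.4°, +63.6°, +63.8°, +69.6°, +71.2°.
Eastward gaps between consecutive values (wrapping around): 4.0°, 43.3°, 8.5°, 4.2°, 0.2°, 5.8°, 1.6°, 292.4°.
Largest gap = 292.4° ⇒ minimal covering band is its complement: 360° − 292.4° = 67.6°.
Band runs from +3.6° eastward to +71.2°.

67.6°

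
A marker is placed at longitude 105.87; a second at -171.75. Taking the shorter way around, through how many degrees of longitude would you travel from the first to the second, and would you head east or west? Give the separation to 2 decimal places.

Raw difference: -171.75 − 105.87 = -277.62°.
Normalise into (−180°, 180°]: -277.62° + 360° = 82.38°.
Positive ⇒ the second point lies to the east; separation 82.38°.

82.38° east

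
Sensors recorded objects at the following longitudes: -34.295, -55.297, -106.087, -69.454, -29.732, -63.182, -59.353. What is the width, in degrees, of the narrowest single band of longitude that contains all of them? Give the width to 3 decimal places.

76.355°

Sort the longitudes: -106.087°, -69.454°, -63.182°, -59.353°, -55.297°, -34.295°, -29.732°.
Eastward gaps between consecutive values (wrapping around): 36.633°, 6.272°, 3.829°, 4.056°, 21.002°, 4.563°, 283.645°.
Largest gap = 283.645° ⇒ minimal covering band is its complement: 360° − 283.645° = 76.355°.
Band runs from -106.087° eastward to -29.732°.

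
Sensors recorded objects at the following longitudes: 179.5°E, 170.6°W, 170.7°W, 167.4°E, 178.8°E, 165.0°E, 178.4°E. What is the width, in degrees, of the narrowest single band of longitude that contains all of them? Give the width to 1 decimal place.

Sort the longitudes: -170.7°, -170.6°, +165.0°, +167.4°, +178.4°, +178.8°, +179.5°.
Eastward gaps between consecutive values (wrapping around): 0.1°, 335.6°, 2.4°, 11.0°, 0.4°, 0.7°, 9.8°.
Largest gap = 335.6° ⇒ minimal covering band is its complement: 360° − 335.6° = 24.4°.
Band runs from +165.0° eastward to -170.6°, crossing the antimeridian.

24.4°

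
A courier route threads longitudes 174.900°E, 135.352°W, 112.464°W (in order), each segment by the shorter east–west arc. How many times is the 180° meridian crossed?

1

Leg 1: +174.900° → -135.352°, shortest Δλ = 49.748° (east) — crosses 180°.
Leg 2: -135.352° → -112.464°, shortest Δλ = 22.888° (east) — does not cross 180°.
Total crossings: 1.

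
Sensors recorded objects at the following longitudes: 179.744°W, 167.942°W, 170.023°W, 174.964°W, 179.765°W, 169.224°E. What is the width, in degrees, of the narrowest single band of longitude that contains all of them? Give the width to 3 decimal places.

Sort the longitudes: -179.765°, -179.744°, -174.964°, -170.023°, -167.942°, +169.224°.
Eastward gaps between consecutive values (wrapping around): 0.021°, 4.780°, 4.941°, 2.081°, 337.166°, 11.011°.
Largest gap = 337.166° ⇒ minimal covering band is its complement: 360° − 337.166° = 22.834°.
Band runs from +169.224° eastward to -167.942°, crossing the antimeridian.

22.834°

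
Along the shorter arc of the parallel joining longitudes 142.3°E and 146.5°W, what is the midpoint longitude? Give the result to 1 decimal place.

Signed shortest Δλ from +142.3° to -146.5° is +71.2°.
Midpoint longitude = +142.3° + (+71.2°)/2 = +142.3° + 35.6° = +177.9°.
(The naïve average (+142.3 + -146.5)/2 = -2.1° is on the wrong side of the globe.)

177.9°E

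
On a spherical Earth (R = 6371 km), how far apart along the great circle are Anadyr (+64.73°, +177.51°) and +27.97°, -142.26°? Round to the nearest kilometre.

4960 km

Δλ = -142.26 − 177.51 = -319.77°; wrapped into (−180°, 180°]: 40.23°.
Δφ = 27.97 − 64.73 = -36.76°.
a = sin²(Δφ/2) + cos φ₁ · cos φ₂ · sin²(Δλ/2) = 0.144016.
c = 2·atan2(√a, √(1−a)) = 0.77850 rad → d = 6371·c ≈ 4959.82 km.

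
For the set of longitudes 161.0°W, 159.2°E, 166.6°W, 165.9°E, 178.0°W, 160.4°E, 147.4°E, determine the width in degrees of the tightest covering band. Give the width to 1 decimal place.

Sort the longitudes: -178.0°, -166.6°, -161.0°, +147.4°, +159.2°, +160.4°, +165.9°.
Eastward gaps between consecutive values (wrapping around): 11.4°, 5.6°, 308.4°, 11.8°, 1.2°, 5.5°, 16.1°.
Largest gap = 308.4° ⇒ minimal covering band is its complement: 360° − 308.4° = 51.6°.
Band runs from +147.4° eastward to -161.0°, crossing the antimeridian.

51.6°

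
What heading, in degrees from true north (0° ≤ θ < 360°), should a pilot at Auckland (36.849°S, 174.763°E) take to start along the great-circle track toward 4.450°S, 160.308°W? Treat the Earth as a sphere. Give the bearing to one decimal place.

41.2°

Δλ = -160.308 − 174.763 = -335.071°; wrapped into (−180°, 180°]: 24.929°.
θ = atan2( sin Δλ · cos φ₂ , cos φ₁ · sin φ₂ − sin φ₁ · cos φ₂ · cos Δλ )
  = atan2(0.42022, 0.48011) = 41.195° → normalised to [0°, 360°): 41.195°.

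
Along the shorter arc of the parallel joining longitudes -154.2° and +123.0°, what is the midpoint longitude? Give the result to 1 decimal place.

Signed shortest Δλ from -154.2° to +123.0° is -82.8°.
Midpoint longitude = -154.2° + (-82.8°)/2 = -154.2° − 41.4° = -195.6°.
Normalise into (−180°, 180°]: +164.4°.
(The naïve average (-154.2 + +123.0)/2 = -15.6° is on the wrong side of the globe.)

+164.4°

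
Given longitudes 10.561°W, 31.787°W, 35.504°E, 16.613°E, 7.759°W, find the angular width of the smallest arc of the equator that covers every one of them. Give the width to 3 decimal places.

67.291°

Sort the longitudes: -31.787°, -10.561°, -7.759°, +16.613°, +35.504°.
Eastward gaps between consecutive values (wrapping around): 21.226°, 2.802°, 24.372°, 18.891°, 292.709°.
Largest gap = 292.709° ⇒ minimal covering band is its complement: 360° − 292.709° = 67.291°.
Band runs from -31.787° eastward to +35.504°.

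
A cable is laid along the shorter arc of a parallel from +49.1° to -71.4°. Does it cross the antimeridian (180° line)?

Signed shortest Δλ = ((-71.4 − 49.1 + 180) mod 360) − 180 = -120.5°.
Going west by 120.5° from +49.1° reaches -71.4° without touching 180°.

No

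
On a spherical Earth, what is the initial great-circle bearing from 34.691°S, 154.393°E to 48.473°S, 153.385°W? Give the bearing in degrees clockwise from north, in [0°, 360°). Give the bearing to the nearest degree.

Δλ = -153.385 − 154.393 = -307.778°; wrapped into (−180°, 180°]: 52.222°.
θ = atan2( sin Δλ · cos φ₂ , cos φ₁ · sin φ₂ − sin φ₁ · cos φ₂ · cos Δλ )
  = atan2(0.52401, -0.38441) = 126.263° → normalised to [0°, 360°): 126.263°.

126°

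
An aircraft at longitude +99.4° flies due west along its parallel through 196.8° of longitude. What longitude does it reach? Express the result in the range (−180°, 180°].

-97.4°

Start at +99.4°; shift −196.8° → -97.4°.
-97.4° already lies in (−180°, 180°].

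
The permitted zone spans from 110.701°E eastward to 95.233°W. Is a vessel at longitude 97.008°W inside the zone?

Band width going east from +110.701° to -95.233°: ((-95.233 − 110.701) mod 360) = 154.066°.
Offset of -97.008° east of the west edge: ((-97.008 − 110.701) mod 360) = 152.291°.
152.291° ≤ 154.066° ⇒ inside.

Yes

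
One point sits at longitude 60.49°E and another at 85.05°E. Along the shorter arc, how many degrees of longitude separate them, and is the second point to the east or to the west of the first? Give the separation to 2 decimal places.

Raw difference: 85.05 − 60.49 = 24.56°.
Normalise into (−180°, 180°]: 24.56° stays 24.56°.
Positive ⇒ the second point lies to the east; separation 24.56°.

24.56° east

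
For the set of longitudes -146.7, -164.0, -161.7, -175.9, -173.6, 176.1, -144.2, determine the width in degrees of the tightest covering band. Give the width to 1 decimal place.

39.7°

Sort the longitudes: -175.9°, -173.6°, -164.0°, -161.7°, -146.7°, -144.2°, +176.1°.
Eastward gaps between consecutive values (wrapping around): 2.3°, 9.6°, 2.3°, 15.0°, 2.5°, 320.3°, 8.0°.
Largest gap = 320.3° ⇒ minimal covering band is its complement: 360° − 320.3° = 39.7°.
Band runs from +176.1° eastward to -144.2°, crossing the antimeridian.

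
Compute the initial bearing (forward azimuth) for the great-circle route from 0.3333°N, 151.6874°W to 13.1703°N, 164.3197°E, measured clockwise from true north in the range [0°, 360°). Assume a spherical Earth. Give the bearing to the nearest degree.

288°

Δλ = 164.3197 − -151.6874 = 316.0071°; wrapped into (−180°, 180°]: -43.9929°.
θ = atan2( sin Δλ · cos φ₂ , cos φ₁ · sin φ₂ − sin φ₁ · cos φ₂ · cos Δλ )
  = atan2(-0.67630, 0.22377) = -71.692° → normalised to [0°, 360°): 288.308°.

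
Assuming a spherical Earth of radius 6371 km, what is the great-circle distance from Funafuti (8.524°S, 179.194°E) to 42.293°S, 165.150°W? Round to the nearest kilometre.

4056 km

Δλ = -165.150 − 179.194 = -344.344°; wrapped into (−180°, 180°]: 15.656°.
Δφ = -42.293 − -8.524 = -33.769°.
a = sin²(Δφ/2) + cos φ₁ · cos φ₂ · sin²(Δλ/2) = 0.097928.
c = 2·atan2(√a, √(1−a)) = 0.63656 rad → d = 6371·c ≈ 4055.53 km.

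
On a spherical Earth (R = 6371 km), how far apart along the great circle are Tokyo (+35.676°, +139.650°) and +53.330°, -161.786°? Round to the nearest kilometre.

4879 km

Δλ = -161.786 − 139.650 = -301.436°; wrapped into (−180°, 180°]: 58.564°.
Δφ = 53.330 − 35.676 = 17.654°.
a = sin²(Δφ/2) + cos φ₁ · cos φ₂ · sin²(Δλ/2) = 0.139603.
c = 2·atan2(√a, √(1−a)) = 0.76585 rad → d = 6371·c ≈ 4879.22 km.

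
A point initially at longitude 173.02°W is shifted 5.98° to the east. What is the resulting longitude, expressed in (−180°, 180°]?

Start at -173.02°; shift +5.98° → -167.04°.
-167.04° already lies in (−180°, 180°].

167.04°W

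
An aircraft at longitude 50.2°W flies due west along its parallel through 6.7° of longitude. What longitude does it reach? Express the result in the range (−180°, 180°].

56.9°W

Start at -50.2°; shift −6.7° → -56.9°.
-56.9° already lies in (−180°, 180°].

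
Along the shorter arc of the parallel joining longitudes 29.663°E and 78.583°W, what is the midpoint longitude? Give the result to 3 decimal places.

Signed shortest Δλ from +29.663° to -78.583° is -108.246°.
Midpoint longitude = +29.663° + (-108.246°)/2 = +29.663° − 54.123° = -24.460°.

24.460°W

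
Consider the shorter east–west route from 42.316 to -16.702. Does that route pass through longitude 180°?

Signed shortest Δλ = ((-16.702 − 42.316 + 180) mod 360) − 180 = -59.018°.
Going west by 59.018° from +42.316° reaches -16.702° without touching 180°.

No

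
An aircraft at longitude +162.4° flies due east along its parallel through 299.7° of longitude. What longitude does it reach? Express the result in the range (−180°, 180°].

Start at +162.4°; shift +299.7° → +462.1°.
+462.1° lies outside (−180°, 180°]; subtract 360° → +102.1°.

+102.1°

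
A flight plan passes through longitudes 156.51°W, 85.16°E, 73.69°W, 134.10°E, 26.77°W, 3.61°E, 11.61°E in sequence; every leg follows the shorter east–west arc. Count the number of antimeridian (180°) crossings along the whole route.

2

Leg 1: -156.51° → +85.16°, shortest Δλ = -118.33° (west) — crosses 180°.
Leg 2: +85.16° → -73.69°, shortest Δλ = -158.85° (west) — does not cross 180°.
Leg 3: -73.69° → +134.10°, shortest Δλ = -152.21° (west) — crosses 180°.
Leg 4: +134.10° → -26.77°, shortest Δλ = -160.87° (west) — does not cross 180°.
Leg 5: -26.77° → +3.61°, shortest Δλ = 30.38° (east) — does not cross 180°.
Leg 6: +3.61° → +11.61°, shortest Δλ = 8.0° (east) — does not cross 180°.
Total crossings: 2.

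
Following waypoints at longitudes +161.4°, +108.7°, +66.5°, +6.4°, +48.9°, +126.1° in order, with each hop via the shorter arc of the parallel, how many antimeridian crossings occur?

Leg 1: +161.4° → +108.7°, shortest Δλ = -52.7° (west) — does not cross 180°.
Leg 2: +108.7° → +66.5°, shortest Δλ = -42.2° (west) — does not cross 180°.
Leg 3: +66.5° → +6.4°, shortest Δλ = -60.1° (west) — does not cross 180°.
Leg 4: +6.4° → +48.9°, shortest Δλ = 42.5° (east) — does not cross 180°.
Leg 5: +48.9° → +126.1°, shortest Δλ = 77.2° (east) — does not cross 180°.
Total crossings: 0.

0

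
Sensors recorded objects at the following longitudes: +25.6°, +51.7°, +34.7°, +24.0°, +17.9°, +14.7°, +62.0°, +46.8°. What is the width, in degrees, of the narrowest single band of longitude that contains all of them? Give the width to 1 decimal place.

Sort the longitudes: +14.7°, +17.9°, +24.0°, +25.6°, +34.7°, +46.8°, +51.7°, +62.0°.
Eastward gaps between consecutive values (wrapping around): 3.2°, 6.1°, 1.6°, 9.1°, 12.1°, 4.9°, 10.3°, 312.7°.
Largest gap = 312.7° ⇒ minimal covering band is its complement: 360° − 312.7° = 47.3°.
Band runs from +14.7° eastward to +62.0°.

47.3°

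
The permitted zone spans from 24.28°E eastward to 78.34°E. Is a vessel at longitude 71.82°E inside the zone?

Yes

Band width going east from +24.28° to +78.34°: ((78.34 − 24.28) mod 360) = 54.06°.
Offset of +71.82° east of the west edge: ((71.82 − 24.28) mod 360) = 47.54°.
47.54° ≤ 54.06° ⇒ inside.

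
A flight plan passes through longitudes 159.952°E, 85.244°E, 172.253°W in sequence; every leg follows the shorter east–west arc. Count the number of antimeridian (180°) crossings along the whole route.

1

Leg 1: +159.952° → +85.244°, shortest Δλ = -74.708° (west) — does not cross 180°.
Leg 2: +85.244° → -172.253°, shortest Δλ = 102.503° (east) — crosses 180°.
Total crossings: 1.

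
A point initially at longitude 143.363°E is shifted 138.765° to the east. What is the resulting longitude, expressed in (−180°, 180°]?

77.872°W

Start at +143.363°; shift +138.765° → +282.128°.
+282.128° lies outside (−180°, 180°]; subtract 360° → -77.872°.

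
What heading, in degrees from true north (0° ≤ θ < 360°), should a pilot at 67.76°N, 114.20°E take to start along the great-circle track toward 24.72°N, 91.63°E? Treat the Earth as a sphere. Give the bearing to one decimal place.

Δλ = 91.63 − 114.20 = -22.57°.
θ = atan2( sin Δλ · cos φ₂ , cos φ₁ · sin φ₂ − sin φ₁ · cos φ₂ · cos Δλ )
  = atan2(-0.34864, -0.61811) = -150.575° → normalised to [0°, 360°): 209.425°.

209.4°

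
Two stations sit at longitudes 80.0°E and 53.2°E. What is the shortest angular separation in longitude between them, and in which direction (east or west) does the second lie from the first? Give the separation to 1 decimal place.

Raw difference: 53.2 − 80.0 = -26.8°.
Normalise into (−180°, 180°]: -26.8° stays -26.8°.
Negative ⇒ the second point lies to the west; separation 26.8°.

26.8° west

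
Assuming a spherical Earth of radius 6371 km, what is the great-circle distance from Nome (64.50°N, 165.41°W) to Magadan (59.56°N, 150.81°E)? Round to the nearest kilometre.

Δλ = 150.81 − -165.41 = 316.22°; wrapped into (−180°, 180°]: -43.78°.
Δφ = 59.56 − 64.50 = -4.94°.
a = sin²(Δφ/2) + cos φ₁ · cos φ₂ · sin²(Δλ/2) = 0.032175.
c = 2·atan2(√a, √(1−a)) = 0.36070 rad → d = 6371·c ≈ 2298.01 km.

2298 km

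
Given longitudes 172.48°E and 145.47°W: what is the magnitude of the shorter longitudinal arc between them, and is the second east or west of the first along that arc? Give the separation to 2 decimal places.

Raw difference: -145.47 − 172.48 = -317.95°.
Normalise into (−180°, 180°]: -317.95° + 360° = 42.05°.
Positive ⇒ the second point lies to the east; separation 42.05°.

42.05° east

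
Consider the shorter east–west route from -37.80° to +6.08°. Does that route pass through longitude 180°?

No

Signed shortest Δλ = ((6.08 − -37.80 + 180) mod 360) − 180 = 43.88°.
Going east by 43.88° from -37.80° reaches +6.08° without touching 180°.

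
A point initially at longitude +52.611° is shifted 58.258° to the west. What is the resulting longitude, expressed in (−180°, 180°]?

-5.647°

Start at +52.611°; shift −58.258° → -5.647°.
-5.647° already lies in (−180°, 180°].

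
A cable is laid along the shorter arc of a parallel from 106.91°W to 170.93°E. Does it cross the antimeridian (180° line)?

Naïve |170.93 − -106.91| = 277.84° > 180°, so the shorter arc goes the other way round — across 180°.
Signed shortest Δλ = ((170.93 − -106.91 + 180) mod 360) − 180 = -82.16°.
Going west by 82.16° from -106.91° passes through 180° before reaching +170.93°.

Yes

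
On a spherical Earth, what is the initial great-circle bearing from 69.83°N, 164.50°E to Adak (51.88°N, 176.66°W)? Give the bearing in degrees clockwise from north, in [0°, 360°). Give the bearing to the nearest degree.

144°

Δλ = -176.66 − 164.50 = -341.16°; wrapped into (−180°, 180°]: 18.84°.
θ = atan2( sin Δλ · cos φ₂ , cos φ₁ · sin φ₂ − sin φ₁ · cos φ₂ · cos Δλ )
  = atan2(0.19935, -0.27714) = 144.273° → normalised to [0°, 360°): 144.273°.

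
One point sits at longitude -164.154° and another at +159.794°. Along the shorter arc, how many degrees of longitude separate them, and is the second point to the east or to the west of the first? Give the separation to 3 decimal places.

Raw difference: 159.794 − -164.154 = 323.948°.
Normalise into (−180°, 180°]: 323.948° − 360° = -36.052°.
Negative ⇒ the second point lies to the west; separation 36.052°.

36.052° west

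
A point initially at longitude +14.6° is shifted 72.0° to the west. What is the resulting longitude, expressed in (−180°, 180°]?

Start at +14.6°; shift −72.0° → -57.4°.
-57.4° already lies in (−180°, 180°].

-57.4°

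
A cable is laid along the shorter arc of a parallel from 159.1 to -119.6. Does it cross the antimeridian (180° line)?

Yes

Naïve |-119.6 − 159.1| = 278.7° > 180°, so the shorter arc goes the other way round — across 180°.
Signed shortest Δλ = ((-119.6 − 159.1 + 180) mod 360) − 180 = 81.3°.
Going east by 81.3° from +159.1° passes through 180° before reaching -119.6°.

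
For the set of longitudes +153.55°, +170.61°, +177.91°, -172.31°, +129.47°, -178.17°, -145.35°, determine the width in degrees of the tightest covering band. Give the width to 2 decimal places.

85.18°

Sort the longitudes: -178.17°, -172.31°, -145.35°, +129.47°, +153.55°, +170.61°, +177.91°.
Eastward gaps between consecutive values (wrapping around): 5.86°, 26.96°, 274.82°, 24.08°, 17.06°, 7.30°, 3.92°.
Largest gap = 274.82° ⇒ minimal covering band is its complement: 360° − 274.82° = 85.18°.
Band runs from +129.47° eastward to -145.35°, crossing the antimeridian.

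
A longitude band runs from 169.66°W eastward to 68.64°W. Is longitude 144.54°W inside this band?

Yes

Band width going east from -169.66° to -68.64°: ((-68.64 − -169.66) mod 360) = 101.02°.
Offset of -144.54° east of the west edge: ((-144.54 − -169.66) mod 360) = 25.12°.
25.12° ≤ 101.02° ⇒ inside.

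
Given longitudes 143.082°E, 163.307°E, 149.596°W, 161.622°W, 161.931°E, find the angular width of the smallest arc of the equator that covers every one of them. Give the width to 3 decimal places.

67.322°

Sort the longitudes: -161.622°, -149.596°, +143.082°, +161.931°, +163.307°.
Eastward gaps between consecutive values (wrapping around): 12.026°, 292.678°, 18.849°, 1.376°, 35.071°.
Largest gap = 292.678° ⇒ minimal covering band is its complement: 360° − 292.678° = 67.322°.
Band runs from +143.082° eastward to -149.596°, crossing the antimeridian.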